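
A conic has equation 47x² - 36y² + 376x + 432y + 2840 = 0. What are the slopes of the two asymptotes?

47(x² + 8x) -36(y² - 12y) = -2840
Completing the square gives 47(x + 4)² -36(y - 6)² = -2840 + 752 - 1296 = -3384.
Divide by -3384: (y - 6)²/94 - (x + 4)²/72 = 1
Hyperbola, center (-4, 6), transverse axis vertical; a² = 94, b² = 72.
For a vertical hyperbola the asymptotes have slope ±a/b.
Here that is ±√94/6√2 = ±√47/6.

√47/6 and -√47/6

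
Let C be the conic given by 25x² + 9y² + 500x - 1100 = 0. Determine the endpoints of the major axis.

25(x² + 20x) + 9y² = 1100
25(x + 10)² + 9y² = 1100 + 2500 + 0 = 3600
Divide by 3600: (x + 10)²/144 + y²/400 = 1
Ellipse, center (-10, 0), major axis vertical; a² = 400, b² = 144.
a = 20. Vertices at (h, k ± a).

(-10, -20) and (-10, 20)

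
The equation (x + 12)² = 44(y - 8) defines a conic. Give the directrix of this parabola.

Vertex (-12, 8); 4p = 44 so p = 11. Opens up.
Directrix is the horizontal line y = k − p = 8 − (11) = -3.

y = -3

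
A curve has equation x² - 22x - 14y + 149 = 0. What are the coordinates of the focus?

(11, 11/2)

Only x is squared. Complete the square in x: (x - 11)² = 14(y - 2).
Vertex (11, 2); 4p = 14 so p = 7/2. Opens up.
Focus is p units from the vertex along the axis: (h, k + p).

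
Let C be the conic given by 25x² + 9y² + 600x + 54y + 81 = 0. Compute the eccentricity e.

25(x² + 24x) + 9(y² + 6y) = -81
Complete the square: 25(x + 12)² + 9(y + 3)² = -81 + 3600 + 81 = 3600
Dividing both sides by 3600: (x + 12)²/144 + (y + 3)²/400 = 1
Ellipse, center (-12, -3), major axis vertical; a² = 400, b² = 144.
c² = a² - b² = 256, so c = 16.
e = c/a = 16/20 = 4/5.

e = 4/5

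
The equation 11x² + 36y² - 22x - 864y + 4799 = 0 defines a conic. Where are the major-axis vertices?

Group: 11(x² - 2x) + 36(y² - 24y) = -4799
11(x - 1)² + 36(y - 12)² = -4799 + 11 + 5184 = 396
Divide by 396: (x - 1)²/36 + (y - 12)²/11 = 1
Ellipse, center (1, 12), major axis horizontal; a² = 36, b² = 11.
a = 6. Vertices at (h ± a, k).

(-5, 12) and (7, 12)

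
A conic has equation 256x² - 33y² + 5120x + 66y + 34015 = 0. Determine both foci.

(-10, -16) and (-10, 18)

256(x² + 20x) -33(y² - 2y) = -34015
Complete the square: 256(x + 10)² -33(y - 1)² = -34015 + 25600 - 33 = -8448
Dividing both sides by -8448: (y - 1)²/256 - (x + 10)²/33 = 1
Hyperbola, center (-10, 1), transverse axis vertical; a² = 256, b² = 33.
c² = a² + b² = 256 + 33 = 289, so c = 17.
Foci lie on the vertical axis through the center: (h, k ± c).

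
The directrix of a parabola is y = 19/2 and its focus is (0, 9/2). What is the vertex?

(0, 7)

The vertex is the midpoint between the focus and the directrix along the axis of symmetry.
Axis is vertical (directrix is horizontal). Vertex y-coordinate = (9/2 + 19/2)/2 = 7; x-coordinate = 0.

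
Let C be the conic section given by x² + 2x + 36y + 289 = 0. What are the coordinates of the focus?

Only x is squared. Complete the square in x: (x + 1)² = -36(y + 8).
Vertex (-1, -8); 4p = -36 so p = -9. Opens down.
Focus is p units from the vertex along the axis: (h, k + p).

(-1, -17)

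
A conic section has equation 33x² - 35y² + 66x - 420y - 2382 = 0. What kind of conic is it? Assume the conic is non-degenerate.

No xy term. Coefficients of x² and y² are A = 33, C = -35.
A and C have opposite signs ⇒ hyperbola.

hyperbola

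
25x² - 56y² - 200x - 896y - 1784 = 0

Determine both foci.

Collect terms: 25(x² - 8x) -56(y² + 16y) = 1784
Complete the square in x and y: 25(x - 4)² -56(y + 8)² = 1784 + 400 - 3584 = -1400
Divide through by -1400 to get (y + 8)²/25 - (x - 4)²/56 = 1.
Hyperbola, center (4, -8), transverse axis vertical; a² = 25, b² = 56.
c² = a² + b² = 25 + 56 = 81, so c = 9.
Foci lie on the vertical axis through the center: (h, k ± c).

(4, -17) and (4, 1)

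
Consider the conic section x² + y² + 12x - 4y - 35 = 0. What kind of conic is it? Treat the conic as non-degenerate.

circle

No xy term. Coefficients of x² and y² are A = 1, C = 1.
A = C (same sign) ⇒ circle.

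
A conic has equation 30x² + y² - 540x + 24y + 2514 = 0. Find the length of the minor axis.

Group: 30(x² - 18x) + (y² + 24y) = -2514
Completing the square gives 30(x - 9)² + (y + 12)² = -2514 + 2430 + 144 = 60.
Divide by 60: (x - 9)²/2 + (y + 12)²/60 = 1
Ellipse, center (9, -12), major axis vertical; a² = 60, b² = 2.
b² = 2 so b = √2; the minor axis has length 2b = 2√2.

2√2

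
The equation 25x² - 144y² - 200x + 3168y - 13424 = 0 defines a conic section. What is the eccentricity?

e = 13/5

Group: 25(x² - 8x) -144(y² - 22y) = 13424
Complete the square in x and y: 25(x - 4)² -144(y - 11)² = 13424 + 400 - 17424 = -3600
Divide by -3600: (y - 11)²/25 - (x - 4)²/144 = 1
Hyperbola, center (4, 11), transverse axis vertical; a² = 25, b² = 144.
c² = a² + b² = 169, so c = 13.
e = c/a = 13/5.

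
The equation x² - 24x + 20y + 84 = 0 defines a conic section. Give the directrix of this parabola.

Only x is squared. Complete the square in x: (x - 12)² = -20(y - 3).
Vertex (12, 3); 4p = -20 so p = -5. Opens down.
Directrix is the horizontal line y = k − p = 3 − (-5) = 8.

y = 8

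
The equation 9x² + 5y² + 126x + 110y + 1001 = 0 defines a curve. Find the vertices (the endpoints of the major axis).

Collect terms: 9(x² + 14x) + 5(y² + 22y) = -1001
9(x + 7)² + 5(y + 11)² = -1001 + 441 + 605 = 45
Dividing both sides by 45: (x + 7)²/5 + (y + 11)²/9 = 1
Ellipse, center (-7, -11), major axis vertical; a² = 9, b² = 5.
a = 3. Vertices at (h, k ± a).

(-7, -14) and (-7, -8)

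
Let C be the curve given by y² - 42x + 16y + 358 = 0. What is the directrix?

x = -7/2

Only y is squared. Complete the square in y: (y + 8)² = 42(x - 7).
Vertex (7, -8); 4p = 42 so p = 21/2. Opens right.
Directrix is the vertical line x = h − p = 7 − (21/2) = -7/2.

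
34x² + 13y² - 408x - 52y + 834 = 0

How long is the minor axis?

2√13

Rearranging, 34(x² - 12x) + 13(y² - 4y) = -834.
Complete the square in x and y: 34(x - 6)² + 13(y - 2)² = -834 + 1224 + 52 = 442
Divide through by 442 to get (x - 6)²/13 + (y - 2)²/34 = 1.
Ellipse, center (6, 2), major axis vertical; a² = 34, b² = 13.
b² = 13 so b = √13; the minor axis has length 2b = 2√13.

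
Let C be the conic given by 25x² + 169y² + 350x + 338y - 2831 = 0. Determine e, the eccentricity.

e = 12/13

25(x² + 14x) + 169(y² + 2y) = 2831
25(x + 7)² + 169(y + 1)² = 2831 + 1225 + 169 = 4225
Divide through by 4225 to get (x + 7)²/169 + (y + 1)²/25 = 1.
Ellipse, center (-7, -1), major axis horizontal; a² = 169, b² = 25.
c² = a² - b² = 144, so c = 12.
e = c/a = 12/13.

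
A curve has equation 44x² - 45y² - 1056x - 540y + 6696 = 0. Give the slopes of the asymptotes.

44(x² - 24x) -45(y² + 12y) = -6696
44(x - 12)² -45(y + 6)² = -6696 + 6336 - 1620 = -1980
Divide through by -1980 to get (y + 6)²/44 - (x - 12)²/45 = 1.
Hyperbola, center (12, -6), transverse axis vertical; a² = 44, b² = 45.
For a vertical hyperbola the asymptotes have slope ±a/b.
Here that is ±2√11/3√5 = ±2√55/15.

2√55/15 and -2√55/15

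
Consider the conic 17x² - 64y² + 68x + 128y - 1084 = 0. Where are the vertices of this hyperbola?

(-10, 1) and (6, 1)

Group the x- and y-terms: 17(x² + 4x) -64(y² - 2y) = 1084
Complete the square: 17(x + 2)² -64(y - 1)² = 1084 + 68 - 64 = 1088
Divide through by 1088 to get (x + 2)²/64 - (y - 1)²/17 = 1.
Hyperbola, center (-2, 1), transverse axis horizontal; a² = 64, b² = 17.
a = 8. Vertices at (h ± a, k).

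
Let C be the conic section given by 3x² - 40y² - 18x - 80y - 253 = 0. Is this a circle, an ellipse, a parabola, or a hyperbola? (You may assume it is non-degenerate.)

hyperbola

No xy term. Coefficients of x² and y² are A = 3, C = -40.
A and C have opposite signs ⇒ hyperbola.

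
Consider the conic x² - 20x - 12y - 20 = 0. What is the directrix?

Only x is squared. Complete the square in x: (x - 10)² = 12(y + 10).
Vertex (10, -10); 4p = 12 so p = 3. Opens up.
Directrix is the horizontal line y = k − p = -10 − (3) = -13.

y = -13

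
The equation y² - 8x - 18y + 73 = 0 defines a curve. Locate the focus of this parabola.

Only y is squared. Complete the square in y: (y - 9)² = 8(x + 1).
Vertex (-1, 9); 4p = 8 so p = 2. Opens right.
Focus is p units from the vertex along the axis: (h + p, k).

(1, 9)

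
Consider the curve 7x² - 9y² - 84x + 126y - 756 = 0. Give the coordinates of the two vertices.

Collect terms: 7(x² - 12x) -9(y² - 14y) = 756
Complete the square: 7(x - 6)² -9(y - 7)² = 756 + 252 - 441 = 567
Divide through by 567 to get (x - 6)²/81 - (y - 7)²/63 = 1.
Hyperbola, center (6, 7), transverse axis horizontal; a² = 81, b² = 63.
a = 9. Vertices at (h ± a, k).

(-3, 7) and (15, 7)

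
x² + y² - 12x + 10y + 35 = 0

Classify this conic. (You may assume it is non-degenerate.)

circle

No xy term. Coefficients of x² and y² are A = 1, C = 1.
A = C (same sign) ⇒ circle.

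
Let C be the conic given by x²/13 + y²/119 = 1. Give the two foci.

Center (0, 0). The larger denominator 119 sits under the y-term, so the major axis is vertical; a² = 119, b² = 13.
c² = a² - b² = 119 - 13 = 106, so c = √106.
Foci lie on the vertical axis through the center: (h, k ± c).

(0, 0 - √106) and (0, 0 + √106)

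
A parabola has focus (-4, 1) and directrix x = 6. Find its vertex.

The vertex is the midpoint between the focus and the directrix along the axis of symmetry.
Axis is horizontal (directrix is vertical). Vertex x-coordinate = (-4 + 6)/2 = 1; y-coordinate = 1.

(1, 1)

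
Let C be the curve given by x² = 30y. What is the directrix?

y = -15/2

Vertex (0, 0); 4p = 30 so p = 15/2. Opens up.
Directrix is the horizontal line y = k − p = 0 − (15/2) = -15/2.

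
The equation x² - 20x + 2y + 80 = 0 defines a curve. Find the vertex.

Only x is squared. Complete the square in x: (x - 10)² = -2(y - 10).
Vertex (10, 10); 4p = -2 so p = -1/2. Opens down.

(10, 10)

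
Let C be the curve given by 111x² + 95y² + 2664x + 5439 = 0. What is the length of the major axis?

2√111

Group the x- and y-terms: 111(x² + 24x) + 95y² = -5439
Complete the square: 111(x + 12)² + 95y² = -5439 + 15984 + 0 = 10545
Divide by 10545: (x + 12)²/95 + y²/111 = 1
Ellipse, center (-12, 0), major axis vertical; a² = 111, b² = 95.
a² = 111 so a = √111; the major axis has length 2a = 2√111.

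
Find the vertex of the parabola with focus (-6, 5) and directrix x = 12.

The vertex is the midpoint between the focus and the directrix along the axis of symmetry.
Axis is horizontal (directrix is vertical). Vertex x-coordinate = (-6 + 12)/2 = 3; y-coordinate = 5.

(3, 5)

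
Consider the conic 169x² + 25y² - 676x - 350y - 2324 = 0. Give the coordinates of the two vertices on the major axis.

Group the x- and y-terms: 169(x² - 4x) + 25(y² - 14y) = 2324
Complete the square in x and y: 169(x - 2)² + 25(y - 7)² = 2324 + 676 + 1225 = 4225
Divide by 4225: (x - 2)²/25 + (y - 7)²/169 = 1
Ellipse, center (2, 7), major axis vertical; a² = 169, b² = 25.
a = 13. Vertices at (h, k ± a).

(2, -6) and (2, 20)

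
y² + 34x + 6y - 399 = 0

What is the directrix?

Only y is squared. Complete the square in y: (y + 3)² = -34(x - 12).
Vertex (12, -3); 4p = -34 so p = -17/2. Opens left.
Directrix is the vertical line x = h − p = 12 − (-17/2) = 41/2.

x = 41/2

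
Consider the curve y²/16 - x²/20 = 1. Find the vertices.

(0, -4) and (0, 4)

Center (0, 0). The positive term is the y-term, so the transverse axis is vertical; a² = 16, b² = 20.
a = 4. Vertices at (h, k ± a).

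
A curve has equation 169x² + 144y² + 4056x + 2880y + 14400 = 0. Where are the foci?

(-12, -15) and (-12, -5)

Rearranging, 169(x² + 24x) + 144(y² + 20y) = -14400.
169(x + 12)² + 144(y + 10)² = -14400 + 24336 + 14400 = 24336
Divide by 24336: (x + 12)²/144 + (y + 10)²/169 = 1
Ellipse, center (-12, -10), major axis vertical; a² = 169, b² = 144.
c² = a² - b² = 169 - 144 = 25, so c = 5.
Foci lie on the vertical axis through the center: (h, k ± c).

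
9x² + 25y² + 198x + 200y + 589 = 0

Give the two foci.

Rearranging, 9(x² + 22x) + 25(y² + 8y) = -589.
Complete the square: 9(x + 11)² + 25(y + 4)² = -589 + 1089 + 400 = 900
Divide by 900: (x + 11)²/100 + (y + 4)²/36 = 1
Ellipse, center (-11, -4), major axis horizontal; a² = 100, b² = 36.
c² = a² - b² = 100 - 36 = 64, so c = 8.
Foci lie on the horizontal axis through the center: (h ± c, k).

(-19, -4) and (-3, -4)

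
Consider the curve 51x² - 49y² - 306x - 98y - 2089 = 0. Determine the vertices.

(-4, -1) and (10, -1)

Rearranging, 51(x² - 6x) -49(y² + 2y) = 2089.
Completing the square gives 51(x - 3)² -49(y + 1)² = 2089 + 459 - 49 = 2499.
Divide through by 2499 to get (x - 3)²/49 - (y + 1)²/51 = 1.
Hyperbola, center (3, -1), transverse axis horizontal; a² = 49, b² = 51.
a = 7. Vertices at (h ± a, k).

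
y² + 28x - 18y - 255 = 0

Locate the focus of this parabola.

Only y is squared. Complete the square in y: (y - 9)² = -28(x - 12).
Vertex (12, 9); 4p = -28 so p = -7. Opens left.
Focus is p units from the vertex along the axis: (h + p, k).

(5, 9)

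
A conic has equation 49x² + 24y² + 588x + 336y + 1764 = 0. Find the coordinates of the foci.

(-6, -12) and (-6, -2)

Group: 49(x² + 12x) + 24(y² + 14y) = -1764
Completing the square gives 49(x + 6)² + 24(y + 7)² = -1764 + 1764 + 1176 = 1176.
Dividing both sides by 1176: (x + 6)²/24 + (y + 7)²/49 = 1
Ellipse, center (-6, -7), major axis vertical; a² = 49, b² = 24.
c² = a² - b² = 49 - 24 = 25, so c = 5.
Foci lie on the vertical axis through the center: (h, k ± c).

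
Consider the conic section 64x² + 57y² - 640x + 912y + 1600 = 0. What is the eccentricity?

Rearranging, 64(x² - 10x) + 57(y² + 16y) = -1600.
Completing the square gives 64(x - 5)² + 57(y + 8)² = -1600 + 1600 + 3648 = 3648.
Divide through by 3648 to get (x - 5)²/57 + (y + 8)²/64 = 1.
Ellipse, center (5, -8), major axis vertical; a² = 64, b² = 57.
c² = a² - b² = 7, so c = √7.
e = c/a = √7/8.

e = √7/8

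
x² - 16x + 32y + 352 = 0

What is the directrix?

y = -1

Only x is squared. Complete the square in x: (x - 8)² = -32(y + 9).
Vertex (8, -9); 4p = -32 so p = -8. Opens down.
Directrix is the horizontal line y = k − p = -9 − (-8) = -1.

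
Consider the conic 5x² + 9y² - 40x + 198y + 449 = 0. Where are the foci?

Group: 5(x² - 8x) + 9(y² + 22y) = -449
Complete the square in x and y: 5(x - 4)² + 9(y + 11)² = -449 + 80 + 1089 = 720
Dividing both sides by 720: (x - 4)²/144 + (y + 11)²/80 = 1
Ellipse, center (4, -11), major axis horizontal; a² = 144, b² = 80.
c² = a² - b² = 144 - 80 = 64, so c = 8.
Foci lie on the horizontal axis through the center: (h ± c, k).

(-4, -11) and (12, -11)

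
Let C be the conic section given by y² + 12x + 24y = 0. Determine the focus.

(9, -12)

Only y is squared. Complete the square in y: (y + 12)² = -12(x - 12).
Vertex (12, -12); 4p = -12 so p = -3. Opens left.
Focus is p units from the vertex along the axis: (h + p, k).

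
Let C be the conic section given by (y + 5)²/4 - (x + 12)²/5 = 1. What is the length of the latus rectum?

5

Center (-12, -5). The positive term is the y-term, so the transverse axis is vertical; a² = 4, b² = 5.
Latus rectum length = 2b²/a = 2·5/2 = 5.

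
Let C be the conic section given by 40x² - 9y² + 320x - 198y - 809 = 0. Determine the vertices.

(-7, -11) and (-1, -11)

Collect terms: 40(x² + 8x) -9(y² + 22y) = 809
Completing the square gives 40(x + 4)² -9(y + 11)² = 809 + 640 - 1089 = 360.
Dividing both sides by 360: (x + 4)²/9 - (y + 11)²/40 = 1
Hyperbola, center (-4, -11), transverse axis horizontal; a² = 9, b² = 40.
a = 3. Vertices at (h ± a, k).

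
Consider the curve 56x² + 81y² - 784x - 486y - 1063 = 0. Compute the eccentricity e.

Group the x- and y-terms: 56(x² - 14x) + 81(y² - 6y) = 1063
56(x - 7)² + 81(y - 3)² = 1063 + 2744 + 729 = 4536
Divide by 4536: (x - 7)²/81 + (y - 3)²/56 = 1
Ellipse, center (7, 3), major axis horizontal; a² = 81, b² = 56.
c² = a² - b² = 25, so c = 5.
e = c/a = 5/9.

e = 5/9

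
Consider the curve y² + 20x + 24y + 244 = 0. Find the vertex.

(-5, -12)

Only y is squared. Complete the square in y: (y + 12)² = -20(x + 5).
Vertex (-5, -12); 4p = -20 so p = -5. Opens left.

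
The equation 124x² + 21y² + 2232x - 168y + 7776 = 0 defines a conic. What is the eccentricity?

e = √3193/62

124(x² + 18x) + 21(y² - 8y) = -7776
Complete the square in x and y: 124(x + 9)² + 21(y - 4)² = -7776 + 10044 + 336 = 2604
Dividing both sides by 2604: (x + 9)²/21 + (y - 4)²/124 = 1
Ellipse, center (-9, 4), major axis vertical; a² = 124, b² = 21.
c² = a² - b² = 103, so c = √103.
e = c/a = √103/2√31 = √3193/62.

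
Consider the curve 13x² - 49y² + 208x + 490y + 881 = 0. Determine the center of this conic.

Group: 13(x² + 16x) -49(y² - 10y) = -881
Completing the square gives 13(x + 8)² -49(y - 5)² = -881 + 832 - 1225 = -1274.
Dividing both sides by -1274: (y - 5)²/26 - (x + 8)²/98 = 1
Hyperbola with center (-8, 5).

(-8, 5)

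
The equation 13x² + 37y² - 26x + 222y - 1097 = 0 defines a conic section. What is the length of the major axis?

2√111

Group: 13(x² - 2x) + 37(y² + 6y) = 1097
Completing the square gives 13(x - 1)² + 37(y + 3)² = 1097 + 13 + 333 = 1443.
Divide through by 1443 to get (x - 1)²/111 + (y + 3)²/39 = 1.
Ellipse, center (1, -3), major axis horizontal; a² = 111, b² = 39.
a² = 111 so a = √111; the major axis has length 2a = 2√111.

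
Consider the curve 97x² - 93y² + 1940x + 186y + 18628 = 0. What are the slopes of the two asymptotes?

√9021/93 and -√9021/93

Collect terms: 97(x² + 20x) -93(y² - 2y) = -18628
97(x + 10)² -93(y - 1)² = -18628 + 9700 - 93 = -9021
Dividing both sides by -9021: (y - 1)²/97 - (x + 10)²/93 = 1
Hyperbola, center (-10, 1), transverse axis vertical; a² = 97, b² = 93.
For a vertical hyperbola the asymptotes have slope ±a/b.
Here that is ±√97/√93 = ±√9021/93.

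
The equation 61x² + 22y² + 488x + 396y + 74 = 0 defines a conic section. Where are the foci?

(-4, -9 - √78) and (-4, -9 + √78)

Collect terms: 61(x² + 8x) + 22(y² + 18y) = -74
Completing the square gives 61(x + 4)² + 22(y + 9)² = -74 + 976 + 1782 = 2684.
Divide through by 2684 to get (x + 4)²/44 + (y + 9)²/122 = 1.
Ellipse, center (-4, -9), major axis vertical; a² = 122, b² = 44.
c² = a² - b² = 122 - 44 = 78, so c = √78.
Foci lie on the vertical axis through the center: (h, k ± c).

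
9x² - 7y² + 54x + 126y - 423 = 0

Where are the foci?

(-3, 5) and (-3, 13)

Collect terms: 9(x² + 6x) -7(y² - 18y) = 423
Completing the square gives 9(x + 3)² -7(y - 9)² = 423 + 81 - 567 = -63.
Dividing both sides by -63: (y - 9)²/9 - (x + 3)²/7 = 1
Hyperbola, center (-3, 9), transverse axis vertical; a² = 9, b² = 7.
c² = a² + b² = 9 + 7 = 16, so c = 4.
Foci lie on the vertical axis through the center: (h, k ± c).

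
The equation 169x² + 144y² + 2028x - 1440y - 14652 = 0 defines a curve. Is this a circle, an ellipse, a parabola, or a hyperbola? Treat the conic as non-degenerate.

ellipse

No xy term. Coefficients of x² and y² are A = 169, C = 144.
A and C have the same sign but A ≠ C ⇒ ellipse.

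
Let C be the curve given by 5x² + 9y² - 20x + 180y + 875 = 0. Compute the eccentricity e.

e = 2/3

Group the x- and y-terms: 5(x² - 4x) + 9(y² + 20y) = -875
Complete the square: 5(x - 2)² + 9(y + 10)² = -875 + 20 + 900 = 45
Divide through by 45 to get (x - 2)²/9 + (y + 10)²/5 = 1.
Ellipse, center (2, -10), major axis horizontal; a² = 9, b² = 5.
c² = a² - b² = 4, so c = 2.
e = c/a = 2/3.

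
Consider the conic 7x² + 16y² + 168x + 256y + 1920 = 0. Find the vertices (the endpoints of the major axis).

Rearranging, 7(x² + 24x) + 16(y² + 16y) = -1920.
Completing the square gives 7(x + 12)² + 16(y + 8)² = -1920 + 1008 + 1024 = 112.
Divide by 112: (x + 12)²/16 + (y + 8)²/7 = 1
Ellipse, center (-12, -8), major axis horizontal; a² = 16, b² = 7.
a = 4. Vertices at (h ± a, k).

(-16, -8) and (-8, -8)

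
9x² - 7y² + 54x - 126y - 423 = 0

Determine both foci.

Collect terms: 9(x² + 6x) -7(y² + 18y) = 423
Completing the square gives 9(x + 3)² -7(y + 9)² = 423 + 81 - 567 = -63.
Divide through by -63 to get (y + 9)²/9 - (x + 3)²/7 = 1.
Hyperbola, center (-3, -9), transverse axis vertical; a² = 9, b² = 7.
c² = a² + b² = 9 + 7 = 16, so c = 4.
Foci lie on the vertical axis through the center: (h, k ± c).

(-3, -13) and (-3, -5)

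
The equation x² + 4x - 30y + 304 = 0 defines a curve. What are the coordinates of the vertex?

(-2, 10)

Only x is squared. Complete the square in x: (x + 2)² = 30(y - 10).
Vertex (-2, 10); 4p = 30 so p = 15/2. Opens up.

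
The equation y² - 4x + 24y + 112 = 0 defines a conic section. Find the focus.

(-7, -12)

Only y is squared. Complete the square in y: (y + 12)² = 4(x + 8).
Vertex (-8, -12); 4p = 4 so p = 1. Opens right.
Focus is p units from the vertex along the axis: (h + p, k).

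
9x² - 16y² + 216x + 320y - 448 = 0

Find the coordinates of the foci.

Group: 9(x² + 24x) -16(y² - 20y) = 448
Complete the square in x and y: 9(x + 12)² -16(y - 10)² = 448 + 1296 - 1600 = 144
Dividing both sides by 144: (x + 12)²/16 - (y - 10)²/9 = 1
Hyperbola, center (-12, 10), transverse axis horizontal; a² = 16, b² = 9.
c² = a² + b² = 16 + 9 = 25, so c = 5.
Foci lie on the horizontal axis through the center: (h ± c, k).

(-17, 10) and (-7, 10)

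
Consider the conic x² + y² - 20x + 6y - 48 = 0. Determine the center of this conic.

Group: (x² - 20x) + (y² + 6y) = 48
(x - 10)² + (y + 3)² = 48 + 100 + 9 = 157
So (x - 10)² + (y + 3)² = 157.
Circle centered at (10, -3) with r² = 157.

(10, -3)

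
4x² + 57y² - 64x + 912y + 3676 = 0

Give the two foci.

Group: 4(x² - 16x) + 57(y² + 16y) = -3676
Complete the square: 4(x - 8)² + 57(y + 8)² = -3676 + 256 + 3648 = 228
Divide through by 228 to get (x - 8)²/57 + (y + 8)²/4 = 1.
Ellipse, center (8, -8), major axis horizontal; a² = 57, b² = 4.
c² = a² - b² = 57 - 4 = 53, so c = √53.
Foci lie on the horizontal axis through the center: (h ± c, k).

(8 - √53, -8) and (8 + √53, -8)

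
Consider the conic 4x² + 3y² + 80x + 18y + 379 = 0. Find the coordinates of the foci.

(-10, -5) and (-10, -1)

Rearranging, 4(x² + 20x) + 3(y² + 6y) = -379.
Completing the square gives 4(x + 10)² + 3(y + 3)² = -379 + 400 + 27 = 48.
Divide by 48: (x + 10)²/12 + (y + 3)²/16 = 1
Ellipse, center (-10, -3), major axis vertical; a² = 16, b² = 12.
c² = a² - b² = 16 - 12 = 4, so c = 2.
Foci lie on the vertical axis through the center: (h, k ± c).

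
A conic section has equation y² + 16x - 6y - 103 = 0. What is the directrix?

Only y is squared. Complete the square in y: (y - 3)² = -16(x - 7).
Vertex (7, 3); 4p = -16 so p = -4. Opens left.
Directrix is the vertical line x = h − p = 7 − (-4) = 11.

x = 11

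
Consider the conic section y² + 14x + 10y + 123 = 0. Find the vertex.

Only y is squared. Complete the square in y: (y + 5)² = -14(x + 7).
Vertex (-7, -5); 4p = -14 so p = -7/2. Opens left.

(-7, -5)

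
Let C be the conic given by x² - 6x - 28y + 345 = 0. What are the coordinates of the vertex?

Only x is squared. Complete the square in x: (x - 3)² = 28(y - 12).
Vertex (3, 12); 4p = 28 so p = 7. Opens up.

(3, 12)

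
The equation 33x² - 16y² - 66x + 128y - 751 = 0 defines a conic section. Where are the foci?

(-6, 4) and (8, 4)

Rearranging, 33(x² - 2x) -16(y² - 8y) = 751.
Complete the square in x and y: 33(x - 1)² -16(y - 4)² = 751 + 33 - 256 = 528
Dividing both sides by 528: (x - 1)²/16 - (y - 4)²/33 = 1
Hyperbola, center (1, 4), transverse axis horizontal; a² = 16, b² = 33.
c² = a² + b² = 16 + 33 = 49, so c = 7.
Foci lie on the horizontal axis through the center: (h ± c, k).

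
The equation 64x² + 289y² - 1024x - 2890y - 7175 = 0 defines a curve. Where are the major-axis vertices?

Collect terms: 64(x² - 16x) + 289(y² - 10y) = 7175
Complete the square: 64(x - 8)² + 289(y - 5)² = 7175 + 4096 + 7225 = 18496
Dividing both sides by 18496: (x - 8)²/289 + (y - 5)²/64 = 1
Ellipse, center (8, 5), major axis horizontal; a² = 289, b² = 64.
a = 17. Vertices at (h ± a, k).

(-9, 5) and (25, 5)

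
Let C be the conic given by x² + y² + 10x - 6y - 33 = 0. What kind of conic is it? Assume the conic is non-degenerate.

circle

No xy term. Coefficients of x² and y² are A = 1, C = 1.
A = C (same sign) ⇒ circle.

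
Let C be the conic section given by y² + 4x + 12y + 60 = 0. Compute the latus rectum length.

4

Only y is squared. Complete the square in y: (y + 6)² = -4(x + 6).
Vertex (-6, -6); 4p = -4 so p = -1. Opens left.
Latus rectum length = |4p| = 4.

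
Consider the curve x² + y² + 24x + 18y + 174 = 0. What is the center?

(-12, -9)

(x² + 24x) + (y² + 18y) = -174
Complete the square: (x + 12)² + (y + 9)² = -174 + 144 + 81 = 51
So (x + 12)² + (y + 9)² = 51.
Circle centered at (-12, -9) with r² = 51.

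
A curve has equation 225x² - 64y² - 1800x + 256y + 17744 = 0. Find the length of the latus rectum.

Group the x- and y-terms: 225(x² - 8x) -64(y² - 4y) = -17744
Complete the square: 225(x - 4)² -64(y - 2)² = -17744 + 3600 - 256 = -14400
Divide by -14400: (y - 2)²/225 - (x - 4)²/64 = 1
Hyperbola, center (4, 2), transverse axis vertical; a² = 225, b² = 64.
Latus rectum length = 2b²/a = 2·64/15 = 128/15.

128/15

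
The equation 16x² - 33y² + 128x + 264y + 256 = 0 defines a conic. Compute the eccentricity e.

Rearranging, 16(x² + 8x) -33(y² - 8y) = -256.
16(x + 4)² -33(y - 4)² = -256 + 256 - 528 = -528
Divide through by -528 to get (y - 4)²/16 - (x + 4)²/33 = 1.
Hyperbola, center (-4, 4), transverse axis vertical; a² = 16, b² = 33.
c² = a² + b² = 49, so c = 7.
e = c/a = 7/4.

e = 7/4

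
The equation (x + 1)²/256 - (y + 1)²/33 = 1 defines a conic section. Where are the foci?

(-18, -1) and (16, -1)

Center (-1, -1). The positive term is the x-term, so the transverse axis is horizontal; a² = 256, b² = 33.
c² = a² + b² = 256 + 33 = 289, so c = 17.
Foci lie on the horizontal axis through the center: (h ± c, k).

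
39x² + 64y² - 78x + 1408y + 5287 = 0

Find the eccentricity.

e = 5/8

39(x² - 2x) + 64(y² + 22y) = -5287
Complete the square in x and y: 39(x - 1)² + 64(y + 11)² = -5287 + 39 + 7744 = 2496
Divide through by 2496 to get (x - 1)²/64 + (y + 11)²/39 = 1.
Ellipse, center (1, -11), major axis horizontal; a² = 64, b² = 39.
c² = a² - b² = 25, so c = 5.
e = c/a = 5/8.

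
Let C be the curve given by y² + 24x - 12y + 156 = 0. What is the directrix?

x = 1

Only y is squared. Complete the square in y: (y - 6)² = -24(x + 5).
Vertex (-5, 6); 4p = -24 so p = -6. Opens left.
Directrix is the vertical line x = h − p = -5 − (-6) = 1.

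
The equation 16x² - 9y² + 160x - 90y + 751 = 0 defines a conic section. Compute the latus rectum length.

Group the x- and y-terms: 16(x² + 10x) -9(y² + 10y) = -751
Complete the square in x and y: 16(x + 5)² -9(y + 5)² = -751 + 400 - 225 = -576
Divide by -576: (y + 5)²/64 - (x + 5)²/36 = 1
Hyperbola, center (-5, -5), transverse axis vertical; a² = 64, b² = 36.
Latus rectum length = 2b²/a = 2·36/8 = 9.

9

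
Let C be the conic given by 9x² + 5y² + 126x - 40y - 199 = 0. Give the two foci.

(-7, -4) and (-7, 12)

Rearranging, 9(x² + 14x) + 5(y² - 8y) = 199.
Completing the square gives 9(x + 7)² + 5(y - 4)² = 199 + 441 + 80 = 720.
Divide by 720: (x + 7)²/80 + (y - 4)²/144 = 1
Ellipse, center (-7, 4), major axis vertical; a² = 144, b² = 80.
c² = a² - b² = 144 - 80 = 64, so c = 8.
Foci lie on the vertical axis through the center: (h, k ± c).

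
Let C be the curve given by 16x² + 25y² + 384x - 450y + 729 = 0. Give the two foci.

(-21, 9) and (-3, 9)

16(x² + 24x) + 25(y² - 18y) = -729
Complete the square: 16(x + 12)² + 25(y - 9)² = -729 + 2304 + 2025 = 3600
Divide through by 3600 to get (x + 12)²/225 + (y - 9)²/144 = 1.
Ellipse, center (-12, 9), major axis horizontal; a² = 225, b² = 144.
c² = a² - b² = 225 - 144 = 81, so c = 9.
Foci lie on the horizontal axis through the center: (h ± c, k).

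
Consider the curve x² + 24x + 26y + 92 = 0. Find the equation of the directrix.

y = 17/2

Only x is squared. Complete the square in x: (x + 12)² = -26(y - 2).
Vertex (-12, 2); 4p = -26 so p = -13/2. Opens down.
Directrix is the horizontal line y = k − p = 2 − (-13/2) = 17/2.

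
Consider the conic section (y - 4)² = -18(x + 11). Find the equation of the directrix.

Vertex (-11, 4); 4p = -18 so p = -9/2. Opens left.
Directrix is the vertical line x = h − p = -11 − (-9/2) = -13/2.

x = -13/2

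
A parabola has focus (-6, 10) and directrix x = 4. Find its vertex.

(-1, 10)

The vertex is the midpoint between the focus and the directrix along the axis of symmetry.
Axis is horizontal (directrix is vertical). Vertex x-coordinate = (-6 + 4)/2 = -1; y-coordinate = 10.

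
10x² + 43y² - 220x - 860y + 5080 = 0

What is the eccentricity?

e = √1419/43

Rearranging, 10(x² - 22x) + 43(y² - 20y) = -5080.
Complete the square in x and y: 10(x - 11)² + 43(y - 10)² = -5080 + 1210 + 4300 = 430
Divide by 430: (x - 11)²/43 + (y - 10)²/10 = 1
Ellipse, center (11, 10), major axis horizontal; a² = 43, b² = 10.
c² = a² - b² = 33, so c = √33.
e = c/a = √33/√43 = √1419/43.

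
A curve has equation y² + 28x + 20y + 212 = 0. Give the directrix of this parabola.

x = 3

Only y is squared. Complete the square in y: (y + 10)² = -28(x + 4).
Vertex (-4, -10); 4p = -28 so p = -7. Opens left.
Directrix is the vertical line x = h − p = -4 − (-7) = 3.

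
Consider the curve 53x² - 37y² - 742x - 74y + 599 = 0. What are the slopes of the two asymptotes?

53(x² - 14x) -37(y² + 2y) = -599
Completing the square gives 53(x - 7)² -37(y + 1)² = -599 + 2597 - 37 = 1961.
Dividing both sides by 1961: (x - 7)²/37 - (y + 1)²/53 = 1
Hyperbola, center (7, -1), transverse axis horizontal; a² = 37, b² = 53.
For a horizontal hyperbola the asymptotes have slope ±b/a.
Here that is ±√53/√37 = ±√1961/37.

√1961/37 and -√1961/37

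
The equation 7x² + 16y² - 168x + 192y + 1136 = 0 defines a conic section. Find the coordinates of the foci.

Collect terms: 7(x² - 24x) + 16(y² + 12y) = -1136
7(x - 12)² + 16(y + 6)² = -1136 + 1008 + 576 = 448
Dividing both sides by 448: (x - 12)²/64 + (y + 6)²/28 = 1
Ellipse, center (12, -6), major axis horizontal; a² = 64, b² = 28.
c² = a² - b² = 64 - 28 = 36, so c = 6.
Foci lie on the horizontal axis through the center: (h ± c, k).

(6, -6) and (18, -6)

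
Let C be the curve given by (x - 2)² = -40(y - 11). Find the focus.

(2, 1)

Vertex (2, 11); 4p = -40 so p = -10. Opens down.
Focus is p units from the vertex along the axis: (h, k + p).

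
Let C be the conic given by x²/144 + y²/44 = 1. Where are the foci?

(-10, 0) and (10, 0)

Center (0, 0). The larger denominator 144 sits under the x-term, so the major axis is horizontal; a² = 144, b² = 44.
c² = a² - b² = 144 - 44 = 100, so c = 10.
Foci lie on the horizontal axis through the center: (h ± c, k).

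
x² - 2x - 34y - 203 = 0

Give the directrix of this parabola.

y = -29/2

Only x is squared. Complete the square in x: (x - 1)² = 34(y + 6).
Vertex (1, -6); 4p = 34 so p = 17/2. Opens up.
Directrix is the horizontal line y = k − p = -6 − (17/2) = -29/2.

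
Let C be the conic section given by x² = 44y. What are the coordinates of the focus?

(0, 11)

Vertex (0, 0); 4p = 44 so p = 11. Opens up.
Focus is p units from the vertex along the axis: (h, k + p).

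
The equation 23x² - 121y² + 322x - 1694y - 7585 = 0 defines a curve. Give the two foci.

Rearranging, 23(x² + 14x) -121(y² + 14y) = 7585.
23(x + 7)² -121(y + 7)² = 7585 + 1127 - 5929 = 2783
Dividing both sides by 2783: (x + 7)²/121 - (y + 7)²/23 = 1
Hyperbola, center (-7, -7), transverse axis horizontal; a² = 121, b² = 23.
c² = a² + b² = 121 + 23 = 144, so c = 12.
Foci lie on the horizontal axis through the center: (h ± c, k).

(-19, -7) and (5, -7)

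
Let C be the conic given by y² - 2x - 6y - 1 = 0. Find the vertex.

(-5, 3)

Only y is squared. Complete the square in y: (y - 3)² = 2(x + 5).
Vertex (-5, 3); 4p = 2 so p = 1/2. Opens right.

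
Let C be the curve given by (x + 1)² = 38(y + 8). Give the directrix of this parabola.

Vertex (-1, -8); 4p = 38 so p = 19/2. Opens up.
Directrix is the horizontal line y = k − p = -8 − (19/2) = -35/2.

y = -35/2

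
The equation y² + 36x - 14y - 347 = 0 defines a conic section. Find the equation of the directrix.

x = 20

Only y is squared. Complete the square in y: (y - 7)² = -36(x - 11).
Vertex (11, 7); 4p = -36 so p = -9. Opens left.
Directrix is the vertical line x = h − p = 11 − (-9) = 20.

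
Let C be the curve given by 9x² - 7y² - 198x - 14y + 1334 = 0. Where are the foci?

(11, -9) and (11, 7)

Group: 9(x² - 22x) -7(y² + 2y) = -1334
Complete the square: 9(x - 11)² -7(y + 1)² = -1334 + 1089 - 7 = -252
Dividing both sides by -252: (y + 1)²/36 - (x - 11)²/28 = 1
Hyperbola, center (11, -1), transverse axis vertical; a² = 36, b² = 28.
c² = a² + b² = 36 + 28 = 64, so c = 8.
Foci lie on the vertical axis through the center: (h, k ± c).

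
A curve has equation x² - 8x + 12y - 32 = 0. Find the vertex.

Only x is squared. Complete the square in x: (x - 4)² = -12(y - 4).
Vertex (4, 4); 4p = -12 so p = -3. Opens down.

(4, 4)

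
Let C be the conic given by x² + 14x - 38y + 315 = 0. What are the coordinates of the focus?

Only x is squared. Complete the square in x: (x + 7)² = 38(y - 7).
Vertex (-7, 7); 4p = 38 so p = 19/2. Opens up.
Focus is p units from the vertex along the axis: (h, k + p).

(-7, 33/2)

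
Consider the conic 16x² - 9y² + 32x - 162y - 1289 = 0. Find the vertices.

(-7, -9) and (5, -9)

16(x² + 2x) -9(y² + 18y) = 1289
Complete the square: 16(x + 1)² -9(y + 9)² = 1289 + 16 - 729 = 576
Divide through by 576 to get (x + 1)²/36 - (y + 9)²/64 = 1.
Hyperbola, center (-1, -9), transverse axis horizontal; a² = 36, b² = 64.
a = 6. Vertices at (h ± a, k).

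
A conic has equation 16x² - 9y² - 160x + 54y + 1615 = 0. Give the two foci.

(5, -12) and (5, 18)

Collect terms: 16(x² - 10x) -9(y² - 6y) = -1615
Complete the square: 16(x - 5)² -9(y - 3)² = -1615 + 400 - 81 = -1296
Dividing both sides by -1296: (y - 3)²/144 - (x - 5)²/81 = 1
Hyperbola, center (5, 3), transverse axis vertical; a² = 144, b² = 81.
c² = a² + b² = 144 + 81 = 225, so c = 15.
Foci lie on the vertical axis through the center: (h, k ± c).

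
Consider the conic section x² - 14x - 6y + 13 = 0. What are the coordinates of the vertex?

Only x is squared. Complete the square in x: (x - 7)² = 6(y + 6).
Vertex (7, -6); 4p = 6 so p = 3/2. Opens up.

(7, -6)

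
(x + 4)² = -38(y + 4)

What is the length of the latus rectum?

38

Vertex (-4, -4); 4p = -38 so p = -19/2. Opens down.
Latus rectum length = |4p| = 38.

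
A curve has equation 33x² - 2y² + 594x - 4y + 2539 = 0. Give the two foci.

Group: 33(x² + 18x) -2(y² + 2y) = -2539
Complete the square: 33(x + 9)² -2(y + 1)² = -2539 + 2673 - 2 = 132
Divide by 132: (x + 9)²/4 - (y + 1)²/66 = 1
Hyperbola, center (-9, -1), transverse axis horizontal; a² = 4, b² = 66.
c² = a² + b² = 4 + 66 = 70, so c = √70.
Foci lie on the horizontal axis through the center: (h ± c, k).

(-9 - √70, -1) and (-9 + √70, -1)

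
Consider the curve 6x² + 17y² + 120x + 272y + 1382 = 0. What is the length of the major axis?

Collect terms: 6(x² + 20x) + 17(y² + 16y) = -1382
Complete the square: 6(x + 10)² + 17(y + 8)² = -1382 + 600 + 1088 = 306
Divide through by 306 to get (x + 10)²/51 + (y + 8)²/18 = 1.
Ellipse, center (-10, -8), major axis horizontal; a² = 51, b² = 18.
a² = 51 so a = √51; the major axis has length 2a = 2√51.

2√51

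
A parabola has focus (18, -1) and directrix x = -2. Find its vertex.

The vertex is the midpoint between the focus and the directrix along the axis of symmetry.
Axis is horizontal (directrix is vertical). Vertex x-coordinate = (18 + (-2))/2 = 8; y-coordinate = -1.

(8, -1)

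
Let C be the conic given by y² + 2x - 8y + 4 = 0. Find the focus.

Only y is squared. Complete the square in y: (y - 4)² = -2(x - 6).
Vertex (6, 4); 4p = -2 so p = -1/2. Opens left.
Focus is p units from the vertex along the axis: (h + p, k).

(11/2, 4)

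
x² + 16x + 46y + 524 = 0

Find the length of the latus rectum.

46

Only x is squared. Complete the square in x: (x + 8)² = -46(y + 10).
Vertex (-8, -10); 4p = -46 so p = -23/2. Opens down.
Latus rectum length = |4p| = 46.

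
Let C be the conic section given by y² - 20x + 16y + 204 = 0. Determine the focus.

Only y is squared. Complete the square in y: (y + 8)² = 20(x - 7).
Vertex (7, -8); 4p = 20 so p = 5. Opens right.
Focus is p units from the vertex along the axis: (h + p, k).

(12, -8)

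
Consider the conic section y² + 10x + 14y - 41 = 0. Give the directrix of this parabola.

Only y is squared. Complete the square in y: (y + 7)² = -10(x - 9).
Vertex (9, -7); 4p = -10 so p = -5/2. Opens left.
Directrix is the vertical line x = h − p = 9 − (-5/2) = 23/2.

x = 23/2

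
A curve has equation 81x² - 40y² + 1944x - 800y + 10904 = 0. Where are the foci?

(-12, -21) and (-12, 1)

Group: 81(x² + 24x) -40(y² + 20y) = -10904
Completing the square gives 81(x + 12)² -40(y + 10)² = -10904 + 11664 - 4000 = -3240.
Dividing both sides by -3240: (y + 10)²/81 - (x + 12)²/40 = 1
Hyperbola, center (-12, -10), transverse axis vertical; a² = 81, b² = 40.
c² = a² + b² = 81 + 40 = 121, so c = 11.
Foci lie on the vertical axis through the center: (h, k ± c).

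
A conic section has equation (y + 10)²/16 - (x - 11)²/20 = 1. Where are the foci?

Center (11, -10). The positive term is the y-term, so the transverse axis is vertical; a² = 16, b² = 20.
c² = a² + b² = 16 + 20 = 36, so c = 6.
Foci lie on the vertical axis through the center: (h, k ± c).

(11, -16) and (11, -4)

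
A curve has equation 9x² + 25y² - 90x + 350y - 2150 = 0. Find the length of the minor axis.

24

9(x² - 10x) + 25(y² + 14y) = 2150
Completing the square gives 9(x - 5)² + 25(y + 7)² = 2150 + 225 + 1225 = 3600.
Dividing both sides by 3600: (x - 5)²/400 + (y + 7)²/144 = 1
Ellipse, center (5, -7), major axis horizontal; a² = 400, b² = 144.
b² = 144 so b = 12; the minor axis has length 2b = 24.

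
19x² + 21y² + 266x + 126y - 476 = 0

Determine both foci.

Collect terms: 19(x² + 14x) + 21(y² + 6y) = 476
Complete the square: 19(x + 7)² + 21(y + 3)² = 476 + 931 + 189 = 1596
Divide through by 1596 to get (x + 7)²/84 + (y + 3)²/76 = 1.
Ellipse, center (-7, -3), major axis horizontal; a² = 84, b² = 76.
c² = a² - b² = 84 - 76 = 8, so c = 2√2.
Foci lie on the horizontal axis through the center: (h ± c, k).

(-7 - 2√2, -3) and (-7 + 2√2, -3)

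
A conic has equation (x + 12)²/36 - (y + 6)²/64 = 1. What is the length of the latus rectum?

Center (-12, -6). The positive term is the x-term, so the transverse axis is horizontal; a² = 36, b² = 64.
Latus rectum length = 2b²/a = 2·64/6 = 64/3.

64/3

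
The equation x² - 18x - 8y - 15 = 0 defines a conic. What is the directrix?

y = -14

Only x is squared. Complete the square in x: (x - 9)² = 8(y + 12).
Vertex (9, -12); 4p = 8 so p = 2. Opens up.
Directrix is the horizontal line y = k − p = -12 − (2) = -14.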